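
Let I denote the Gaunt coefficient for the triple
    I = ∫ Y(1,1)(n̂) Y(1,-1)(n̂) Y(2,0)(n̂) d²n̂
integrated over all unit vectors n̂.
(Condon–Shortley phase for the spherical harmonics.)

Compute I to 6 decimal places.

0.126157

Rules hold: Σm=0, L=4 even, 0≤2≤2.
N = 3·3·5 = 45
Δ = 0!·2!·2!/5! = 1/30
Racah Σ t=0..0: t=0:+1/1 = 1/1
⇒ 3j(1 1 2; 0 0 0)² = 2/15, sgn +1
Racah Σ t=0..0: t=0:+1/4 = 1/4
⇒ 3j(1 1 2; 1 -1 0)² = 1/30, sgn +1
4πI² = N·(3j₀)²·(3jₘ)² = 1/5
I = +1·√(0.2/4π) = 0.12615663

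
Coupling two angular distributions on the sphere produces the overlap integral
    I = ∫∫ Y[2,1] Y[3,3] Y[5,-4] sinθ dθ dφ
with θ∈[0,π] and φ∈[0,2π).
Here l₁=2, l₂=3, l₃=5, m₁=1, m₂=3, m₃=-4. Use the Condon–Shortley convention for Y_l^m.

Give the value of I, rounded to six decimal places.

Checks pass: Σm=0; 10 even; l₃=5∈[1,5].
(2·2+1)(2·3+1)(2·5+1) = 385
Δ: 0! 4! 6! / 11! → 1/2310
sum: t=0:+1/144 = 1/144
3j²(2 3 5; 0 0 0) = Δ·Π!·Σ² = 10/231  (sign -1)
sum: t=0:+1/4320 = 1/4320
3j²(2 3 5; 1 3 -4) = Δ·Π!·Σ² = 2/55  (sign -1)
combine: 4πI² = 385·10/231·2/55 = 20/33
take √, sign +1: I = 0.21961050

0.219610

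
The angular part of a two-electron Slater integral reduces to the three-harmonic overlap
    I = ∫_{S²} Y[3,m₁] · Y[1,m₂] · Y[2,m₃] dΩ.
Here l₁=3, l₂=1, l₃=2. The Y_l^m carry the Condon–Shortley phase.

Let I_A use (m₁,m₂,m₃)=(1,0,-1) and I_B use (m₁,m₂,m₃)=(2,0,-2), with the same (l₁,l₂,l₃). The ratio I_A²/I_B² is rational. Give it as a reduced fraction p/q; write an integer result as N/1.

8/5

Shared (l₁,l₂,l₃)=(3,1,2): N and (l;000)² cancel in I_A²/I_B².
A: Δ = 2!·4!·0!/7! = 1/105; Racah Σ t=1..1: t=1:−1/6 = -1/6; ⇒ 3j(3 1 2; 1 0 -1)² = 8/105, sgn +1
B: Δ = 2!·4!·0!/7! = 1/105; Racah Σ t=1..1: t=1:−1/24 = -1/24; ⇒ 3j(3 1 2; 2 0 -2)² = 1/21, sgn -1
I_A²/I_B² = (8/105)/(1/21) = 8/5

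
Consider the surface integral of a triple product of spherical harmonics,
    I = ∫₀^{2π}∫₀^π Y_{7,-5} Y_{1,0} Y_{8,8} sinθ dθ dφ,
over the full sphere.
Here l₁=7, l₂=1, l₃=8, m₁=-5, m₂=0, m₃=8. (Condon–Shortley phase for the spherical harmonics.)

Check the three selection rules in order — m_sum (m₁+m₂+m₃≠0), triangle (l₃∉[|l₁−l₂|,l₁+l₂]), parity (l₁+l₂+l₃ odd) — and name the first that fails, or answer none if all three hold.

m_sum

m₁+m₂+m₃ = -5 + 0 + 8 = 3  ✗
triangle: |7−1|=6 ≤ l₃=8 ≤ 7+1=8
parity: l₁+l₂+l₃ = 16 is even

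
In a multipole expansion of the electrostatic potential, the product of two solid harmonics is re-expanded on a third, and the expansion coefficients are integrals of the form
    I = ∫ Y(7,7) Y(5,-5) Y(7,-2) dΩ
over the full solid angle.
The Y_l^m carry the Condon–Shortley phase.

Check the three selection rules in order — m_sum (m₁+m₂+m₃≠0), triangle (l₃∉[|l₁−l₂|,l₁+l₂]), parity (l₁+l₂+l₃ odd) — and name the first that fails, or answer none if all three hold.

m₁+m₂+m₃ = 7 − 5 − 2 = 0  ✓
triangle: |7−5|=2 ≤ l₃=7 ≤ 7+5=12  ✓
parity: l₁+l₂+l₃ = 19 is odd  ✗

parity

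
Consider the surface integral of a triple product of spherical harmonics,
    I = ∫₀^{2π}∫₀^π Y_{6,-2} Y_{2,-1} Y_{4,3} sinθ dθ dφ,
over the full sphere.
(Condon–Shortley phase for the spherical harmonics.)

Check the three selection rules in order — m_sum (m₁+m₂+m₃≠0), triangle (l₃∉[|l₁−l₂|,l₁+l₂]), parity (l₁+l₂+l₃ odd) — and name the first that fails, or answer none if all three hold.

none

Σmᵢ = 0  ✓
l₃∈[|l₁−l₂|,l₁+l₂]=[4,8], have l₃=4  ✓
Σlᵢ = 12 ⇒ even  ✓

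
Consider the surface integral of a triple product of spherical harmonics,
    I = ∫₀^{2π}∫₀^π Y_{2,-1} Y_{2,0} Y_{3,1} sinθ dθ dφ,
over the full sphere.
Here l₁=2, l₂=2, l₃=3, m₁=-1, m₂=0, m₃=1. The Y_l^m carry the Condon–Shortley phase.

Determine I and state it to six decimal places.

0.000000

L=7 odd ⇒ parity kills the (l;000) factor ⇒ I = 0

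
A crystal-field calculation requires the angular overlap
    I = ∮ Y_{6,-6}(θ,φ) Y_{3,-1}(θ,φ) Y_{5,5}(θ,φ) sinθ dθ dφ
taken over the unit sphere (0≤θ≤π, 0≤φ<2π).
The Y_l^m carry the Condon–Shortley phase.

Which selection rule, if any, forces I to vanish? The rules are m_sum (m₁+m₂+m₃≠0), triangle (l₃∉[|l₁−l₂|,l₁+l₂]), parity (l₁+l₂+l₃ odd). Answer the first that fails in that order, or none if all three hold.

Σmᵢ = -2  ✗
l₃∈[|l₁−l₂|,l₁+l₂]=[3,9], have l₃=5
Σlᵢ = 14 ⇒ even

m_sum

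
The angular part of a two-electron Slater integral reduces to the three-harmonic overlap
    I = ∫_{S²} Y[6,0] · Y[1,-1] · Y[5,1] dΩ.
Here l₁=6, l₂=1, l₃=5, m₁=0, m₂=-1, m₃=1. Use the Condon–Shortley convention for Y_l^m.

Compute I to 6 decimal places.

0.158246

m-sum 0 ✓  L=12 even ✓  5≤5≤7 ✓
Π(2lᵢ+1) = 13×3×11 = 429
triangle coeff Δ(6,1,5) = 1/858
Σ_t [1,1]: t=1:−1/14400 = -1/14400
(3j)²=6/143 [(6 1 5; 0 0 0)], sign=+1
Σ_t [0,0]: t=0:+1/34560 = 1/34560
(3j)²=5/286 [(6 1 5; 0 -1 1)], sign=+1
⇒ 4πI² = 45/143
I = (+1)√(45/143/(4π)) = 0.15824621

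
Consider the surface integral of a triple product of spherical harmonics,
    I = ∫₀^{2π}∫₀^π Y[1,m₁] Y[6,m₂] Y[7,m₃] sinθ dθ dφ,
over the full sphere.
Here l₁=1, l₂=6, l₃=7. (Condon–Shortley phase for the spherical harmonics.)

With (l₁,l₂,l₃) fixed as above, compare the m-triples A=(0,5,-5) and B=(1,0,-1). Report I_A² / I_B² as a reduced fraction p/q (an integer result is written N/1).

6/7

Shared (l₁,l₂,l₃)=(1,6,7): N and (l;000)² cancel in I_A²/I_B².
A: Δ = 0!·2!·12!/15! = 1/1365; Racah Σ t=0..0: t=0:+1/39916800 = 1/39916800; ⇒ 3j(1 6 7; 0 5 -5)² = 8/455, sgn +1
B: Δ = 0!·2!·12!/15! = 1/1365; Racah Σ t=0..0: t=0:+1/1036800 = 1/1036800; ⇒ 3j(1 6 7; 1 0 -1)² = 4/195, sgn +1
I_A²/I_B² = (8/455)/(4/195) = 6/7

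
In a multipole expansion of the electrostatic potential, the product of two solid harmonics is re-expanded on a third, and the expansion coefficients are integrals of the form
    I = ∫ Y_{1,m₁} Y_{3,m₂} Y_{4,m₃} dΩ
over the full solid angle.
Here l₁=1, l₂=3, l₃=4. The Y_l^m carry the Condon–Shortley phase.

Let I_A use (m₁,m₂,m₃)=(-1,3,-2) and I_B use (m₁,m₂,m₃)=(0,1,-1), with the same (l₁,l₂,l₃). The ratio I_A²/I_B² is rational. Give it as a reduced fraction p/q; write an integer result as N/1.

l's match ⇒ only the (l;m) 3-j factors differ between A and B.
A: triangle coeff Δ(1,3,4) = 1/252; Σ_t [0,0]: t=0:+1/1440 = 1/1440; (3j)²=1/252 [(1 3 4; -1 3 -2)], sign=+1
B: triangle coeff Δ(1,3,4) = 1/252; Σ_t [0,0]: t=0:+1/48 = 1/48; (3j)²=5/84 [(1 3 4; 0 1 -1)], sign=-1
I_A²/I_B² = (1/252)/(5/84) = 1/15

1/15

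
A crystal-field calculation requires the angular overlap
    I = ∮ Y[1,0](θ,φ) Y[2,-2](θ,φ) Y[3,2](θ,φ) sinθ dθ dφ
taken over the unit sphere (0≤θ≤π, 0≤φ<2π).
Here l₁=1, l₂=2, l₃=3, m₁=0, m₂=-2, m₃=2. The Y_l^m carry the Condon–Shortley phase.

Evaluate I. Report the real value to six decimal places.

Checks pass: Σm=0; 6 even; l₃=3∈[1,3].
(2·1+1)(2·2+1)(2·3+1) = 105
Δ: 0! 2! 4! / 7! → 1/105
sum: t=0:+1/4 = 1/4
3j²(1 2 3; 0 0 0) = Δ·Π!·Σ² = 3/35  (sign -1)
sum: t=0:+1/24 = 1/24
3j²(1 2 3; 0 -2 2) = Δ·Π!·Σ² = 1/21  (sign -1)
combine: 4πI² = 105·3/35·1/21 = 3/7
take √, sign +1: I = 0.18467439

0.184674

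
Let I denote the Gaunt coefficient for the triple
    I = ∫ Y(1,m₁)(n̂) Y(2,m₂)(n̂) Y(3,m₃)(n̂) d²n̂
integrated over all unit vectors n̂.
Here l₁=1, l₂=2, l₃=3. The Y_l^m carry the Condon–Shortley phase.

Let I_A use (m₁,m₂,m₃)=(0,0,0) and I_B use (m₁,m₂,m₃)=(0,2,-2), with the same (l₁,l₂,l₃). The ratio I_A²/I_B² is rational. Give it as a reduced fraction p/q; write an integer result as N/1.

Shared (l₁,l₂,l₃)=(1,2,3): N and (l;000)² cancel in I_A²/I_B².
A: Δ = 0!·2!·4!/7! = 1/105; Racah Σ t=0..0: t=0:+1/4 = 1/4; ⇒ 3j(1 2 3; 0 0 0)² = 3/35, sgn -1
B: Δ = 0!·2!·4!/7! = 1/105; Racah Σ t=0..0: t=0:+1/24 = 1/24; ⇒ 3j(1 2 3; 0 2 -2)² = 1/21, sgn -1
I_A²/I_B² = (3/35)/(1/21) = 9/5

9/5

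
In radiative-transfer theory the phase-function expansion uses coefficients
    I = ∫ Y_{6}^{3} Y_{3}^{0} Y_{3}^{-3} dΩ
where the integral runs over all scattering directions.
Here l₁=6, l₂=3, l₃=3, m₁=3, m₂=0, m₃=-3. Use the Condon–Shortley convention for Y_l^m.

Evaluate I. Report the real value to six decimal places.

-0.108647

Checks pass: Σm=0; 12 even; l₃=3∈[3,9].
(2·6+1)(2·3+1)(2·3+1) = 637
Δ: 6! 6! 0! / 13! → 1/12012
sum: t=3:−1/1296 = -1/1296
3j²(6 3 3; 0 0 0) = Δ·Π!·Σ² = 100/3003  (sign +1)
sum: t=3:−1/25920 = -1/25920
3j²(6 3 3; 3 0 -3) = Δ·Π!·Σ² = 1/143  (sign -1)
combine: 4πI² = 637·100/3003·1/143 = 700/4719
take √, sign -1: I = -0.10864734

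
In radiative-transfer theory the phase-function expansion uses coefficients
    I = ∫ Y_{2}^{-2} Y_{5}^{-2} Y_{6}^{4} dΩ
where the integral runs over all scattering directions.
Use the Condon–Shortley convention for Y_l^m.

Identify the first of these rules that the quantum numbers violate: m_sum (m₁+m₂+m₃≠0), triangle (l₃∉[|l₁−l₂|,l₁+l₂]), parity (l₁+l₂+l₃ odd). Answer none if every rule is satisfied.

Σmᵢ = 0  ✓
l₃∈[|l₁−l₂|,l₁+l₂]=[3,7], have l₃=6  ✓
Σlᵢ = 13 ⇒ odd  ✗

parity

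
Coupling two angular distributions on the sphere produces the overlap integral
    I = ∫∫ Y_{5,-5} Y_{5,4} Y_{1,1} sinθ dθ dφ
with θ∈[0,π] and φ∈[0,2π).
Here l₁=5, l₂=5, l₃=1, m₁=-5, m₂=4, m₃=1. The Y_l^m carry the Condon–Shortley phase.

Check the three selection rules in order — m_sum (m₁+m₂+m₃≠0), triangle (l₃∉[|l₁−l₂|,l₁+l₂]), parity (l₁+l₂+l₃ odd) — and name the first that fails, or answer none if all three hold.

Σmᵢ = 0  ✓
l₃∈[|l₁−l₂|,l₁+l₂]=[0,10], have l₃=1  ✓
Σlᵢ = 11 ⇒ odd  ✗

parity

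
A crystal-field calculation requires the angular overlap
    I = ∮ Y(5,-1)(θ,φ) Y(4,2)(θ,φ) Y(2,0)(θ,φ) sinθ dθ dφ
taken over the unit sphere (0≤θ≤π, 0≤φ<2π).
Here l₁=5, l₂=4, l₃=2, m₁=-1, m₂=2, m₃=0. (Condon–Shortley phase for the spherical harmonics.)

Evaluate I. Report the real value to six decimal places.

0.000000

m-sum = -1 + 2 + 0 = 1 ≠ 0 ⇒ I = 0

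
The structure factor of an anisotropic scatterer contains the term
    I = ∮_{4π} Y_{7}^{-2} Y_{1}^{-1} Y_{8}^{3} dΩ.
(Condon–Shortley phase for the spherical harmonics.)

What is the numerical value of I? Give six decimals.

-0.226917

m-sum 0 ✓  L=16 even ✓  6≤8≤8 ✓
Π(2lᵢ+1) = 15×3×17 = 765
triangle coeff Δ(7,1,8) = 1/2040
Σ_t [0,0]: t=0:+1/25401600 = 1/25401600
(3j)²=8/255 [(7 1 8; 0 0 0)], sign=+1
Σ_t [0,0]: t=0:+1/87091200 = 1/87091200
(3j)²=11/408 [(7 1 8; -2 -1 3)], sign=-1
⇒ 4πI² = 11/17
I = (-1)√(11/17/(4π)) = -0.22691696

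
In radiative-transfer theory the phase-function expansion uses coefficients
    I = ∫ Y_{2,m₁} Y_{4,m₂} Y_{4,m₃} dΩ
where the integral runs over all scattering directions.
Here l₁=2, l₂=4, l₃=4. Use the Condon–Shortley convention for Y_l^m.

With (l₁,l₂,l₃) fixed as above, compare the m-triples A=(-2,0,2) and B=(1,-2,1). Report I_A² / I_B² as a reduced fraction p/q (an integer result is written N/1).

20/9

Same 2,4,4: normalisation and zero-m 3j drop out of the ratio.
A: Δ: 2! 2! 6! / 11! → 1/13860; sum: t=2:+1/192 = 1/192; 3j²(2 4 4; -2 0 2) = Δ·Π!·Σ² = 3/77  (sign +1)
B: Δ: 2! 2! 6! / 11! → 1/13860; sum: t=0:+1/96 t=1:−1/240 = 1/160; 3j²(2 4 4; 1 -2 1) = Δ·Π!·Σ² = 27/1540  (sign -1)
I_A²/I_B² = (3/77)/(27/1540) = 20/9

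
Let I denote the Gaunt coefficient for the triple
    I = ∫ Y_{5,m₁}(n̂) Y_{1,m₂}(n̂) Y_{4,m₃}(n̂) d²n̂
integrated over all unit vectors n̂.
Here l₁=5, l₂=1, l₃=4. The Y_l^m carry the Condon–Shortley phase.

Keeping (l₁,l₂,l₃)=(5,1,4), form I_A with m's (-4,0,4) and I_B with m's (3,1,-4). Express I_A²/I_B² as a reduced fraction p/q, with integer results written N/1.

9/1

l's match ⇒ only the (l;m) 3-j factors differ between A and B.
A: triangle coeff Δ(5,1,4) = 1/495; Σ_t [1,1]: t=1:−1/40320 = -1/40320; (3j)²=1/55 [(5 1 4; -4 0 4)], sign=-1
B: triangle coeff Δ(5,1,4) = 1/495; Σ_t [2,2]: t=2:+1/80640 = 1/80640; (3j)²=1/495 [(5 1 4; 3 1 -4)], sign=+1
I_A²/I_B² = (1/55)/(1/495) = 9/1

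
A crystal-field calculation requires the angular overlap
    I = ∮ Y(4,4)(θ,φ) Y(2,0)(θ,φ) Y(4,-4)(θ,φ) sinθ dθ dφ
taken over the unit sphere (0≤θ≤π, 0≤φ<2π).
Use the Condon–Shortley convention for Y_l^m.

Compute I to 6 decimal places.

Checks pass: Σm=0; 10 even; l₃=4∈[2,6].
(2·4+1)(2·2+1)(2·4+1) = 405
Δ: 2! 6! 2! / 11! → 1/13860
sum: t=0:+1/192 t=1:−1/36 t=2:+1/192 = -5/288
3j²(4 2 4; 0 0 0) = Δ·Π!·Σ² = 20/693  (sign -1)
sum: t=0:+1/2880 = 1/2880
3j²(4 2 4; 4 0 -4) = Δ·Π!·Σ² = 28/495  (sign +1)
combine: 4πI² = 405·20/693·28/495 = 80/121
take √, sign -1: I = -0.22937568

-0.229376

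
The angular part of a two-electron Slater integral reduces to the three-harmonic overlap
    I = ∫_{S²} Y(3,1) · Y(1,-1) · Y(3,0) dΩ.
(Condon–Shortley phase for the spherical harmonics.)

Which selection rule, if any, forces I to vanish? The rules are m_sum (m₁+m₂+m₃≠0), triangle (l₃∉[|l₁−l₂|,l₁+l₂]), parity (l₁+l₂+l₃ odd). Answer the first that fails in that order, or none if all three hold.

parity

azimuthal sum: 1 − 1 + 0 = 0  ✓
2 ≤ 3 ≤ 4 (triangle on l)  ✓
L = 3 + 1 + 3 = 7 (odd)  ✗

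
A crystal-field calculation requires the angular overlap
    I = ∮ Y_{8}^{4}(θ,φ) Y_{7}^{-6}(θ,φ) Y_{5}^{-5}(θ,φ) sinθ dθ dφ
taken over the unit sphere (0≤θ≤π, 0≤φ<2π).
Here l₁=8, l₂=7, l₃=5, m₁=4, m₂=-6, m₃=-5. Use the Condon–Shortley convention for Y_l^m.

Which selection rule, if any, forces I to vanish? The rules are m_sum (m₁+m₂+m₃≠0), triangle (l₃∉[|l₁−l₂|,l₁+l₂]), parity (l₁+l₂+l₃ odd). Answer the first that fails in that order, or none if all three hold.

Σmᵢ = -7  ✗
l₃∈[|l₁−l₂|,l₁+l₂]=[1,15], have l₃=5
Σlᵢ = 20 ⇒ even

m_sum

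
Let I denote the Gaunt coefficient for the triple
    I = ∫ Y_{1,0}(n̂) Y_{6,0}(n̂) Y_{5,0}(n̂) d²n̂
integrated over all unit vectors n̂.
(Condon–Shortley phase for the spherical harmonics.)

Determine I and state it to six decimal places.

Checks pass: Σm=0; 12 even; l₃=5∈[5,7].
(2·1+1)(2·6+1)(2·5+1) = 429
Δ: 2! 0! 10! / 13! → 1/858
sum: t=1:−1/14400 = -1/14400
3j²(1 6 5; 0 0 0) = Δ·Π!·Σ² = 6/143  (sign +1)
(m-triple is (0,0,0) — same symbol as above.)
combine: 4πI² = 429·6/143·6/143 = 108/143
take √, sign +1: I = 0.24515397

0.245154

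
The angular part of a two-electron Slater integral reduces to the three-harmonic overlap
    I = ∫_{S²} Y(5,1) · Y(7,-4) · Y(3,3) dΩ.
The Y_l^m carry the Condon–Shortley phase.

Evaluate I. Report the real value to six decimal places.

l₁+l₂+l₃=15 is odd: 3j(l;000)=0 ⇒ I=0

0.000000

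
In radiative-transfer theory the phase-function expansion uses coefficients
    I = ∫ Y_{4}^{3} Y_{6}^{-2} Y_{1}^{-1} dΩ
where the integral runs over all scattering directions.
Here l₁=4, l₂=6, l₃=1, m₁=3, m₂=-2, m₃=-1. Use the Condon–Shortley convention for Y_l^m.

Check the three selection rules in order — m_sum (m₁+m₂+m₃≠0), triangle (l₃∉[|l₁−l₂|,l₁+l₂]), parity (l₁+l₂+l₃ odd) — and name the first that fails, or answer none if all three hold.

triangle

m₁+m₂+m₃ = 3 − 2 − 1 = 0  ✓
triangle: |4−6|=2 ≤ l₃=1 ≤ 4+6=10  ✗
parity: l₁+l₂+l₃ = 11 is odd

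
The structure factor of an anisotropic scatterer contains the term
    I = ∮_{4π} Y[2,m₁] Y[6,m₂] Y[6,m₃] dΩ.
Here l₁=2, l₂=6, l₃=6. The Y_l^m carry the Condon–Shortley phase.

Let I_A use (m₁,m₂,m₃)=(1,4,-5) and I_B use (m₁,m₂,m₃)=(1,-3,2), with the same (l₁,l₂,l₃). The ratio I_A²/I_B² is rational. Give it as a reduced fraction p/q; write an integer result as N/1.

99/50

Shared (l₁,l₂,l₃)=(2,6,6): N and (l;000)² cancel in I_A²/I_B².
A: Δ = 2!·2!·10!/15! = 1/90090; Racah Σ t=0..1: t=0:+1/7257600 t=1:−1/725760 = -1/806400; ⇒ 3j(2 6 6; 1 4 -5)² = 27/910, sgn +1
B: Δ = 2!·2!·10!/15! = 1/90090; Racah Σ t=0..1: t=0:+1/60480 t=1:−1/161280 = 1/96768; ⇒ 3j(2 6 6; 1 -3 2)² = 15/1001, sgn +1
I_A²/I_B² = (27/910)/(15/1001) = 99/50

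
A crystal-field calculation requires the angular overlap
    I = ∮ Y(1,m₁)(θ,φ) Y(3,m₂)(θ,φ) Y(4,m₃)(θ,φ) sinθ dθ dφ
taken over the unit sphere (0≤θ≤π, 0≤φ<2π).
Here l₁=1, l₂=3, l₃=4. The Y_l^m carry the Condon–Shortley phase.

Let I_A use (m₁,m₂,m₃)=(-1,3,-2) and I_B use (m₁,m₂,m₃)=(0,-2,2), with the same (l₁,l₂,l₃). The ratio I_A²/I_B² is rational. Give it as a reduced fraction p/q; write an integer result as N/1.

1/12

Shared (l₁,l₂,l₃)=(1,3,4): N and (l;000)² cancel in I_A²/I_B².
A: Δ = 0!·2!·6!/9! = 1/252; Racah Σ t=0..0: t=0:+1/1440 = 1/1440; ⇒ 3j(1 3 4; -1 3 -2)² = 1/252, sgn +1
B: Δ = 0!·2!·6!/9! = 1/252; Racah Σ t=0..0: t=0:+1/120 = 1/120; ⇒ 3j(1 3 4; 0 -2 2)² = 1/21, sgn +1
I_A²/I_B² = (1/252)/(1/21) = 1/12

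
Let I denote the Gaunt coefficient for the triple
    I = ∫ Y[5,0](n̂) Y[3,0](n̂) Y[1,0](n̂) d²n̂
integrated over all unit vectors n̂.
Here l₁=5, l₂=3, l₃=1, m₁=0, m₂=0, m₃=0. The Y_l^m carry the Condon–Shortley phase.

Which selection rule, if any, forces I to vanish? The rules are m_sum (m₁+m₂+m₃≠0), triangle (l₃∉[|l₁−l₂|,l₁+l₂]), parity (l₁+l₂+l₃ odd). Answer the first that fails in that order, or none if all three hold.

triangle

m₁+m₂+m₃ = 0 + 0 + 0 = 0  ✓
triangle: |5−3|=2 ≤ l₃=1 ≤ 5+3=8  ✗
parity: l₁+l₂+l₃ = 9 is odd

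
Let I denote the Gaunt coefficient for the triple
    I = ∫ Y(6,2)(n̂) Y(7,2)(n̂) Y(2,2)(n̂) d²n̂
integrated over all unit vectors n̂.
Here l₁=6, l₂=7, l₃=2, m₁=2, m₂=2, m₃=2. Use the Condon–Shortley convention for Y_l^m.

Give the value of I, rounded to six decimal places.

0.000000

2 + 2 + 2 = 6 ≠ 0: azimuthal integral kills it; I = 0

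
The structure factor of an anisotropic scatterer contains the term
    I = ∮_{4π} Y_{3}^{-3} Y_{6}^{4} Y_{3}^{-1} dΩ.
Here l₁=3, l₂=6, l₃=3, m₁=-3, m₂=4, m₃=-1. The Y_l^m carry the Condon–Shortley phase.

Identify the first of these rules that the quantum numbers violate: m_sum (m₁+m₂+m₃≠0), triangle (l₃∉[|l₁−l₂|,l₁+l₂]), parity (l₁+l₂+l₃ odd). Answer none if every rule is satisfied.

none

m₁+m₂+m₃ = -3 + 4 − 1 = 0  ✓
triangle: |3−6|=3 ≤ l₃=3 ≤ 3+6=9  ✓
parity: l₁+l₂+l₃ = 12 is even  ✓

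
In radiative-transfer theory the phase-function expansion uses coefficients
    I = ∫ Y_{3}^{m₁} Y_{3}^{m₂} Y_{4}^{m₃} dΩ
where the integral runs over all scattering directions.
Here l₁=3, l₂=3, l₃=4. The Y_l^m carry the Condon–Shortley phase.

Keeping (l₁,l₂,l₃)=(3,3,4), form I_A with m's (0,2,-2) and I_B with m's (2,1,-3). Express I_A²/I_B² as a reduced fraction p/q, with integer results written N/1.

3/14

l's match ⇒ only the (l;m) 3-j factors differ between A and B.
A: triangle coeff Δ(3,3,4) = 1/34650; Σ_t [1,2]: t=1:−1/96 t=2:+1/72 = 1/288; (3j)²=1/462 [(3 3 4; 0 2 -2)], sign=+1
B: triangle coeff Δ(3,3,4) = 1/34650; Σ_t [0,1]: t=0:+1/288 t=1:−1/144 = -1/288; (3j)²=1/99 [(3 3 4; 2 1 -3)], sign=+1
I_A²/I_B² = (1/462)/(1/99) = 3/14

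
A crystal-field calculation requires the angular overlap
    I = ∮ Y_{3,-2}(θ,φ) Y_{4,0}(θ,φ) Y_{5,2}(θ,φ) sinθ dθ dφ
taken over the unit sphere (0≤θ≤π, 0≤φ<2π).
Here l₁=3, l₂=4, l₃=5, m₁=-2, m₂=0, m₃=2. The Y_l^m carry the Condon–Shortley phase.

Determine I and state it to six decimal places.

m-sum 0 ✓  L=12 even ✓  1≤5≤7 ✓
Π(2lᵢ+1) = 7×9×11 = 693
triangle coeff Δ(3,4,5) = 1/180180
Σ_t [0,2]: t=0:+1/576 t=1:−1/144 t=2:+1/576 = -1/288
(3j)²=20/1001 [(3 4 5; 0 0 0)], sign=+1
Σ_t [1,2]: t=1:−1/864 t=2:+1/576 = 1/1728
(3j)²=5/1287 [(3 4 5; -2 0 2)], sign=-1
⇒ 4πI² = 100/1859
I = (-1)√(100/1859/(4π)) = -0.06542675

-0.065427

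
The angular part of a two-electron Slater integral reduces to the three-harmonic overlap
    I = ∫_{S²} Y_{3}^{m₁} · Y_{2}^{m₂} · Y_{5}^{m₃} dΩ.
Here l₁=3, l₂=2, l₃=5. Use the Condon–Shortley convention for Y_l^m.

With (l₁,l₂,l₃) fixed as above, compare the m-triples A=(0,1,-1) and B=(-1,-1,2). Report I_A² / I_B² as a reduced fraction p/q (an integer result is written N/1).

16/21

l's match ⇒ only the (l;m) 3-j factors differ between A and B.
A: triangle coeff Δ(3,2,5) = 1/2310; Σ_t [0,0]: t=0:+1/216 = 1/216; (3j)²=8/231 [(3 2 5; 0 1 -1)], sign=+1
B: triangle coeff Δ(3,2,5) = 1/2310; Σ_t [0,0]: t=0:+1/288 = 1/288; (3j)²=1/22 [(3 2 5; -1 -1 2)], sign=-1
I_A²/I_B² = (8/231)/(1/22) = 16/21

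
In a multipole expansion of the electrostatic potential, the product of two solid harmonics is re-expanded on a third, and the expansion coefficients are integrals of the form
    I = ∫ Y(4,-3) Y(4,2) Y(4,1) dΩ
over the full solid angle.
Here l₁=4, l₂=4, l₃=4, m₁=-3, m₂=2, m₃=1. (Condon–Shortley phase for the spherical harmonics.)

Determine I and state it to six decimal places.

m-sum 0 ✓  L=12 even ✓  0≤4≤8 ✓
Π(2lᵢ+1) = 9×9×9 = 729
triangle coeff Δ(4,4,4) = 1/450450
Σ_t [0,4]: t=0:+1/13824 t=1:−1/216 t=2:+1/64 t=3:−1/216 t=4:+1/13824 = 5/768
(3j)²=18/1001 [(4 4 4; 0 0 0)], sign=+1
Σ_t [3,4]: t=3:−1/864 t=4:+1/576 = 1/1728
(3j)²=5/1287 [(4 4 4; -3 2 1)], sign=-1
⇒ 4πI² = 7290/143143
I = (-1)√(7290/143143/(4π)) = -0.06366105

-0.063661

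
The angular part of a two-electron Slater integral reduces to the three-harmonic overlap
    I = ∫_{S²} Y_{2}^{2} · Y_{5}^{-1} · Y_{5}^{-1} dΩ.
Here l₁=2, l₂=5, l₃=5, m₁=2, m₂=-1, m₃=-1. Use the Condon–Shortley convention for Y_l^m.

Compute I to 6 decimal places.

0.198089

Checks pass: Σm=0; 12 even; l₃=5∈[3,7].
(2·2+1)(2·5+1)(2·5+1) = 605
Δ: 2! 2! 8! / 13! → 1/38610
sum: t=0:+1/2880 t=1:−1/576 t=2:+1/2880 = -1/960
3j²(2 5 5; 0 0 0) = Δ·Π!·Σ² = 10/429  (sign +1)
sum: t=0:+1/2304 = 1/2304
3j²(2 5 5; 2 -1 -1) = Δ·Π!·Σ² = 5/143  (sign +1)
combine: 4πI² = 605·10/429·5/143 = 250/507
take √, sign +1: I = 0.19808933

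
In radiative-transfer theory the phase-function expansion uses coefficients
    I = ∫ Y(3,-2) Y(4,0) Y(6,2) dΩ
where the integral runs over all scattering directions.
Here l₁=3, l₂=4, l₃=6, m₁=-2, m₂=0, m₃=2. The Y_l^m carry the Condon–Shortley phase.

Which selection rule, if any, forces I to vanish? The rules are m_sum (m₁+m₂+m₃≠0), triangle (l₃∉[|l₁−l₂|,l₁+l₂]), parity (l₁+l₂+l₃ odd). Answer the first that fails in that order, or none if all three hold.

azimuthal sum: -2 + 0 + 2 = 0  ✓
1 ≤ 6 ≤ 7 (triangle on l)  ✓
L = 3 + 4 + 6 = 13 (odd)  ✗

parity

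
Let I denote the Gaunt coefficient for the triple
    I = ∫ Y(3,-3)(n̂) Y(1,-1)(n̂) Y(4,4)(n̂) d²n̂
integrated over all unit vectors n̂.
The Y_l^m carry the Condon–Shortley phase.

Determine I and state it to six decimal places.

Checks pass: Σm=0; 8 even; l₃=4∈[2,4].
(2·3+1)(2·1+1)(2·4+1) = 189
Δ: 0! 6! 2! / 9! → 1/252
sum: t=0:+1/36 = 1/36
3j²(3 1 4; 0 0 0) = Δ·Π!·Σ² = 4/63  (sign +1)
sum: t=0:+1/1440 = 1/1440
3j²(3 1 4; -3 -1 4) = Δ·Π!·Σ² = 1/9  (sign +1)
combine: 4πI² = 189·4/63·1/9 = 4/3
take √, sign +1: I = 0.32573501

0.325735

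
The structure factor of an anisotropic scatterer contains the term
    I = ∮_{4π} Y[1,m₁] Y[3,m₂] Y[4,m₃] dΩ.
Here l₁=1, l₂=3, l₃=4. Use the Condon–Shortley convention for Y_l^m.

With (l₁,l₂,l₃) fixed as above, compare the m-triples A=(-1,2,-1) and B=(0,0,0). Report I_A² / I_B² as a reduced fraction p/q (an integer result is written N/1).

3/16

l's match ⇒ only the (l;m) 3-j factors differ between A and B.
A: triangle coeff Δ(1,3,4) = 1/252; Σ_t [0,0]: t=0:+1/240 = 1/240; (3j)²=1/84 [(1 3 4; -1 2 -1)], sign=-1
B: triangle coeff Δ(1,3,4) = 1/252; Σ_t [0,0]: t=0:+1/36 = 1/36; (3j)²=4/63 [(1 3 4; 0 0 0)], sign=+1
I_A²/I_B² = (1/84)/(4/63) = 3/16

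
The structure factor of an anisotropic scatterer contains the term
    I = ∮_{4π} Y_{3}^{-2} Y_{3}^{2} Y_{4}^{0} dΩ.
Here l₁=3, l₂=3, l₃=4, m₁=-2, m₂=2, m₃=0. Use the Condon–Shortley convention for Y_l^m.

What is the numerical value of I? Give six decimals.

m-sum 0 ✓  L=10 even ✓  0≤4≤6 ✓
Π(2lᵢ+1) = 7×7×9 = 441
triangle coeff Δ(3,3,4) = 1/34650
Σ_t [0,2]: t=0:+1/72 t=1:−1/16 t=2:+1/72 = -5/144
(3j)²=2/77 [(3 3 4; 0 0 0)], sign=-1
Σ_t [1,2]: t=1:−1/576 t=2:+1/72 = 7/576
(3j)²=7/198 [(3 3 4; -2 2 0)], sign=+1
⇒ 4πI² = 49/121
I = (-1)√(49/121/(4π)) = -0.17951487

-0.179515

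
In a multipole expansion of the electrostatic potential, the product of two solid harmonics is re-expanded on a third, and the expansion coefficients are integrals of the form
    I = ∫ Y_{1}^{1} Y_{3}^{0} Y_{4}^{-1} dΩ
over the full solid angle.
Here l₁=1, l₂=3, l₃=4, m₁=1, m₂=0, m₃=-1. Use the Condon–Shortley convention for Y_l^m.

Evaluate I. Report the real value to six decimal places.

Rules hold: Σm=0, L=8 even, 2≤4≤4.
N = 3·7·9 = 189
Δ = 0!·2!·6!/9! = 1/252
Racah Σ t=0..0: t=0:+1/36 = 1/36
⇒ 3j(1 3 4; 0 0 0)² = 4/63, sgn +1
Racah Σ t=0..0: t=0:+1/72 = 1/72
⇒ 3j(1 3 4; 1 0 -1)² = 5/126, sgn -1
4πI² = N·(3j₀)²·(3jₘ)² = 10/21
I = -1·√(0.47619/4π) = -0.19466390

-0.194664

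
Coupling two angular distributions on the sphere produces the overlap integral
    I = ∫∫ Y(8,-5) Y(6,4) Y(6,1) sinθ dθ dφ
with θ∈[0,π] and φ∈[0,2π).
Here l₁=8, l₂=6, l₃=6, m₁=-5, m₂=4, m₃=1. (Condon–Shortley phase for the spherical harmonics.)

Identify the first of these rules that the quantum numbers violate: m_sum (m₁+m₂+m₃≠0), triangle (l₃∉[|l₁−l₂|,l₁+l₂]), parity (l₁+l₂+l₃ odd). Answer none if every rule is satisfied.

none

m₁+m₂+m₃ = -5 + 4 + 1 = 0  ✓
triangle: |8−6|=2 ≤ l₃=6 ≤ 8+6=14  ✓
parity: l₁+l₂+l₃ = 20 is even  ✓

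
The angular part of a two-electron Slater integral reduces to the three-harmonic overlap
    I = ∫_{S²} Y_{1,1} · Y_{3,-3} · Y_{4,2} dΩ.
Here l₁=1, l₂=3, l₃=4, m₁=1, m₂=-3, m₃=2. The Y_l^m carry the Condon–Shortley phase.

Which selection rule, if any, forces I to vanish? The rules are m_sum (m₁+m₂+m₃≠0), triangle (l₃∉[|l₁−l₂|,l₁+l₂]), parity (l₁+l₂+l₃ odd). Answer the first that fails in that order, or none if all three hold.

none

Σmᵢ = 0  ✓
l₃∈[|l₁−l₂|,l₁+l₂]=[2,4], have l₃=4  ✓
Σlᵢ = 8 ⇒ even  ✓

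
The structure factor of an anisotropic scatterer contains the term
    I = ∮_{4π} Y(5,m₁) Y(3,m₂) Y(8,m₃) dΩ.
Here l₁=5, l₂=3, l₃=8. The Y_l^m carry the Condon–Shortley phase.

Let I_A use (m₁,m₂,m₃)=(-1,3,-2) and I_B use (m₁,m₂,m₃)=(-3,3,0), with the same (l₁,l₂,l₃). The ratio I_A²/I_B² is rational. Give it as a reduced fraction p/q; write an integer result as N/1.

15/2

Same 5,3,8: normalisation and zero-m 3j drop out of the ratio.
A: Δ: 0! 10! 6! / 17! → 1/136136; sum: t=0:+1/12441600 = 1/12441600; 3j²(5 3 8; -1 3 -2) = Δ·Π!·Σ² = 15/9724  (sign +1)
B: Δ: 0! 10! 6! / 17! → 1/136136; sum: t=0:+1/58060800 = 1/58060800; 3j²(5 3 8; -3 3 0) = Δ·Π!·Σ² = 1/4862  (sign +1)
I_A²/I_B² = (15/9724)/(1/4862) = 15/2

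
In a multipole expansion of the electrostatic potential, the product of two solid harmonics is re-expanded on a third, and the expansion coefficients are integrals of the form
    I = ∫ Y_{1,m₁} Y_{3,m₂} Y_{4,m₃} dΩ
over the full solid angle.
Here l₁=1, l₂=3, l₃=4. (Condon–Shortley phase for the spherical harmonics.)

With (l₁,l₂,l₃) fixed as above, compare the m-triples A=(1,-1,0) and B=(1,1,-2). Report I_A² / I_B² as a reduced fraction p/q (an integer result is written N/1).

2/5

l's match ⇒ only the (l;m) 3-j factors differ between A and B.
A: triangle coeff Δ(1,3,4) = 1/252; Σ_t [0,0]: t=0:+1/96 = 1/96; (3j)²=1/42 [(1 3 4; 1 -1 0)], sign=+1
B: triangle coeff Δ(1,3,4) = 1/252; Σ_t [0,0]: t=0:+1/96 = 1/96; (3j)²=5/84 [(1 3 4; 1 1 -2)], sign=+1
I_A²/I_B² = (1/42)/(5/84) = 2/5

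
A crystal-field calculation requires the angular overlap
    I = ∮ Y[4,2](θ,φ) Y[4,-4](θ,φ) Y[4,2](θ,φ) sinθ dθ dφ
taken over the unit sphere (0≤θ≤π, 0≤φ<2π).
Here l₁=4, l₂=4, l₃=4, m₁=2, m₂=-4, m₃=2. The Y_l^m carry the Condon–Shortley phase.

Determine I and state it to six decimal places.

m-sum 0 ✓  L=12 even ✓  0≤4≤8 ✓
Π(2lᵢ+1) = 9×9×9 = 729
triangle coeff Δ(4,4,4) = 1/450450
Σ_t [0,4]: t=0:+1/13824 t=1:−1/216 t=2:+1/64 t=3:−1/216 t=4:+1/13824 = 5/768
(3j)²=18/1001 [(4 4 4; 0 0 0)], sign=+1
Σ_t [0,0]: t=0:+1/2304 = 1/2304
(3j)²=5/143 [(4 4 4; 2 -4 2)], sign=+1
⇒ 4πI² = 65610/143143
I = (+1)√(65610/143143/(4π)) = 0.19098314

0.190983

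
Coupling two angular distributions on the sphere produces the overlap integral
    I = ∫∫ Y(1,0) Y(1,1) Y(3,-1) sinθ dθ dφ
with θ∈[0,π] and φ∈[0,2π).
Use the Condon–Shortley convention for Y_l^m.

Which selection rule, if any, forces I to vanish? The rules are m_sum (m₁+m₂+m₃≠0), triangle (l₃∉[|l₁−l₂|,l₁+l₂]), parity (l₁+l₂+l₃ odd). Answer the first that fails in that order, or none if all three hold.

triangle

m₁+m₂+m₃ = 0 + 1 − 1 = 0  ✓
triangle: |1−1|=0 ≤ l₃=3 ≤ 1+1=2  ✗
parity: l₁+l₂+l₃ = 5 is odd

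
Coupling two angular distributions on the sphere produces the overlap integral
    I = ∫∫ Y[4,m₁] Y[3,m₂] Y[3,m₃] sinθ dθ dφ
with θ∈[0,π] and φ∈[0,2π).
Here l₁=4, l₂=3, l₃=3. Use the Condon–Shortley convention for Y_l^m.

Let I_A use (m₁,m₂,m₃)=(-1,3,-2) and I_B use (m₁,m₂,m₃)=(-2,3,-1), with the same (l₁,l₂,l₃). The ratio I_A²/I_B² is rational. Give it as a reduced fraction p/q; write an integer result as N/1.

5/9

Shared (l₁,l₂,l₃)=(4,3,3): N and (l;000)² cancel in I_A²/I_B².
A: Δ = 4!·4!·2!/11! = 1/34650; Racah Σ t=4..4: t=4:+1/288 = 1/288; ⇒ 3j(4 3 3; -1 3 -2)² = 5/231, sgn -1
B: Δ = 4!·4!·2!/11! = 1/34650; Racah Σ t=4..4: t=4:+1/192 = 1/192; ⇒ 3j(4 3 3; -2 3 -1)² = 3/77, sgn +1
I_A²/I_B² = (5/231)/(3/77) = 5/9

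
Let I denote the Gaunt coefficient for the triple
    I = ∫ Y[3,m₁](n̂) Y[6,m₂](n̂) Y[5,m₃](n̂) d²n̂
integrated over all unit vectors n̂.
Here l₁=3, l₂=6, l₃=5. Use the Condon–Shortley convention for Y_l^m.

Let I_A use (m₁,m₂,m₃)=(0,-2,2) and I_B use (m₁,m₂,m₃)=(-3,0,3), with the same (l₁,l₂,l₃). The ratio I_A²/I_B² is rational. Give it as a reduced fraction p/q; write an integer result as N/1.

2/7

Same 3,6,5: normalisation and zero-m 3j drop out of the ratio.
A: Δ: 4! 2! 8! / 15! → 1/675675; sum: t=1:−1/8640 t=2:+1/5760 t=3:−1/60480 = 1/24192; 3j²(3 6 5; 0 -2 2) = Δ·Π!·Σ² = 8/3003  (sign -1)
B: Δ: 4! 2! 8! / 15! → 1/675675; sum: t=4:+1/69120 = 1/69120; 3j²(3 6 5; -3 0 3) = Δ·Π!·Σ² = 4/429  (sign +1)
I_A²/I_B² = (8/3003)/(4/429) = 2/7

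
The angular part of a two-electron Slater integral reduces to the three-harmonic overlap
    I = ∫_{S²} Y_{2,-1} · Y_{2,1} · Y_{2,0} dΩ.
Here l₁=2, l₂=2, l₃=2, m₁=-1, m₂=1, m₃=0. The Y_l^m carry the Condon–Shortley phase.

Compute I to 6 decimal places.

-0.090112

Rules hold: Σm=0, L=6 even, 0≤2≤4.
N = 5·5·5 = 125
Δ = 2!·2!·2!/7! = 1/630
Racah Σ t=0..2: t=0:+1/8 t=1:−1/1 t=2:+1/8 = -3/4
⇒ 3j(2 2 2; 0 0 0)² = 2/35, sgn -1
Racah Σ t=1..2: t=1:−1/4 t=2:+1/2 = 1/4
⇒ 3j(2 2 2; -1 1 0)² = 1/70, sgn +1
4πI² = N·(3j₀)²·(3jₘ)² = 5/49
I = -1·√(0.102041/4π) = -0.09011188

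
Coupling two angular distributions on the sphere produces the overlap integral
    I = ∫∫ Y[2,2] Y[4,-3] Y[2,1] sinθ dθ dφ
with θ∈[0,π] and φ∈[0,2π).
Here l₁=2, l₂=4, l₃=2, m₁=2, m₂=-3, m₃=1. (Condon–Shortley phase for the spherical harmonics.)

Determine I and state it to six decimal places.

-0.238414

Rules hold: Σm=0, L=8 even, 2≤2≤6.
N = 5·9·5 = 225
Δ = 4!·0!·4!/9! = 1/630
Racah Σ t=2..2: t=2:+1/16 = 1/16
⇒ 3j(2 4 2; 0 0 0)² = 2/35, sgn +1
Racah Σ t=0..0: t=0:+1/144 = 1/144
⇒ 3j(2 4 2; 2 -3 1)² = 1/18, sgn -1
4πI² = N·(3j₀)²·(3jₘ)² = 5/7
I = -1·√(0.714286/4π) = -0.23841361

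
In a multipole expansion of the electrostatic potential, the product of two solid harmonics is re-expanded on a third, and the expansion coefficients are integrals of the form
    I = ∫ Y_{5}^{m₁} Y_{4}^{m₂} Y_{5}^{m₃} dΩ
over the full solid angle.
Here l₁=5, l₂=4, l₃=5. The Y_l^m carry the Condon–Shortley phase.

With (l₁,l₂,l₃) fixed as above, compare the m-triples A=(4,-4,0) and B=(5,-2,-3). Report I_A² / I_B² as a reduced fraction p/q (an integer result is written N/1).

1/2

l's match ⇒ only the (l;m) 3-j factors differ between A and B.
A: triangle coeff Δ(5,4,5) = 1/3153150; Σ_t [0,0]: t=0:+1/69120 = 1/69120; (3j)²=2/143 [(5 4 5; 4 -4 0)], sign=-1
B: triangle coeff Δ(5,4,5) = 1/3153150; Σ_t [0,0]: t=0:+1/69120 = 1/69120; (3j)²=4/143 [(5 4 5; 5 -2 -3)], sign=+1
I_A²/I_B² = (2/143)/(4/143) = 1/2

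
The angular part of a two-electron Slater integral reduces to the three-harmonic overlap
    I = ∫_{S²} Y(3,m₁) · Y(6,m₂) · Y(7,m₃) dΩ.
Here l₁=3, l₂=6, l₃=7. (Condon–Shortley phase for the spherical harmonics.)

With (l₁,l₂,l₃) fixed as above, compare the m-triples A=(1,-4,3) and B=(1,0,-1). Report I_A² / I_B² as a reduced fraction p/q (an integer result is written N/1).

36481/7098

Same 3,6,7: normalisation and zero-m 3j drop out of the ratio.
A: Δ: 2! 4! 10! / 17! → 1/2042040; sum: t=0:+1/645120 t=1:−1/2177280 t=2:+1/174182400 = 191/174182400; 3j²(3 6 7; 1 -4 3) = Δ·Π!·Σ² = 36481/2042040  (sign +1)
B: Δ: 2! 4! 10! / 17! → 1/2042040; sum: t=0:+1/138240 t=1:−1/86400 t=2:+1/829440 = -13/4147200; 3j²(3 6 7; 1 0 -1) = Δ·Π!·Σ² = 13/3740  (sign -1)
I_A²/I_B² = (36481/2042040)/(13/3740) = 36481/7098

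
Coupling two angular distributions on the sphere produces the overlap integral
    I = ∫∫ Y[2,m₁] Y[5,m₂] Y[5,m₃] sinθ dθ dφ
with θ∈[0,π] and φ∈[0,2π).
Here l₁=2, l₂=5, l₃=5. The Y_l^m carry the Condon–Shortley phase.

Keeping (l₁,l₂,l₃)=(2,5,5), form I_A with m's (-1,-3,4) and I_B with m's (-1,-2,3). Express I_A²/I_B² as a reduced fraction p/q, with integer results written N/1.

Shared (l₁,l₂,l₃)=(2,5,5): N and (l;000)² cancel in I_A²/I_B².
A: Δ = 2!·2!·8!/13! = 1/38610; Racah Σ t=1..2: t=1:−1/10080 t=2:+1/80640 = -1/11520; ⇒ 3j(2 5 5; -1 -3 4)² = 49/1430, sgn +1
B: Δ = 2!·2!·8!/13! = 1/38610; Racah Σ t=1..2: t=1:−1/2880 t=2:+1/10080 = -1/4032; ⇒ 3j(2 5 5; -1 -2 3)² = 10/429, sgn -1
I_A²/I_B² = (49/1430)/(10/429) = 147/100

147/100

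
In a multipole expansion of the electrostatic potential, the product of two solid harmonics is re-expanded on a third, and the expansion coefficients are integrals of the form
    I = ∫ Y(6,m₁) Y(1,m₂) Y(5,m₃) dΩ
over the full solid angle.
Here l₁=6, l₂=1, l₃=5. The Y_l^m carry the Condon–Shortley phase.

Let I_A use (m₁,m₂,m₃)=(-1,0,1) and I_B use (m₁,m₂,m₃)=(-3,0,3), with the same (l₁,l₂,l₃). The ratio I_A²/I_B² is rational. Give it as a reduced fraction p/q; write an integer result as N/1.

Same 6,1,5: normalisation and zero-m 3j drop out of the ratio.
A: Δ: 2! 10! 0! / 13! → 1/858; sum: t=1:−1/17280 = -1/17280; 3j²(6 1 5; -1 0 1) = Δ·Π!·Σ² = 35/858  (sign -1)
B: Δ: 2! 10! 0! / 13! → 1/858; sum: t=1:−1/80640 = -1/80640; 3j²(6 1 5; -3 0 3) = Δ·Π!·Σ² = 9/286  (sign -1)
I_A²/I_B² = (35/858)/(9/286) = 35/27

35/27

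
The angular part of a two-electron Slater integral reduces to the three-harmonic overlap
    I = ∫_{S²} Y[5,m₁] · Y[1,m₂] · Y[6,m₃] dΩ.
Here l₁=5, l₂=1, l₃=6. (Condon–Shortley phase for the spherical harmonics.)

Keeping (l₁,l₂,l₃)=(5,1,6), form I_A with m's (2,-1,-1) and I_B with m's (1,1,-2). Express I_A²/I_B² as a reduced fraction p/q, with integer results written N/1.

Same 5,1,6: normalisation and zero-m 3j drop out of the ratio.
A: Δ: 0! 10! 2! / 13! → 1/858; sum: t=0:+1/60480 = 1/60480; 3j²(5 1 6; 2 -1 -1) = Δ·Π!·Σ² = 5/429  (sign -1)
B: Δ: 0! 10! 2! / 13! → 1/858; sum: t=0:+1/34560 = 1/34560; 3j²(5 1 6; 1 1 -2) = Δ·Π!·Σ² = 14/429  (sign +1)
I_A²/I_B² = (5/429)/(14/429) = 5/14

5/14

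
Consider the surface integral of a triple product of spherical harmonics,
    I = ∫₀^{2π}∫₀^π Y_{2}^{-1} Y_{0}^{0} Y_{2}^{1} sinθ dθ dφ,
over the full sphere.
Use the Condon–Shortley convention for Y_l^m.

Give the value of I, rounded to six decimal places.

-0.282095

Rules hold: Σm=0, L=4 even, 2≤2≤2.
N = 5·1·5 = 25
Δ = 0!·4!·0!/5! = 1/5
Racah Σ t=0..0: t=0:+1/4 = 1/4
⇒ 3j(2 0 2; 0 0 0)² = 1/5, sgn +1
Racah Σ t=0..0: t=0:+1/6 = 1/6
⇒ 3j(2 0 2; -1 0 1)² = 1/5, sgn -1
4πI² = N·(3j₀)²·(3jₘ)² = 1/1
I = -1·√(1/4π) = -0.28209479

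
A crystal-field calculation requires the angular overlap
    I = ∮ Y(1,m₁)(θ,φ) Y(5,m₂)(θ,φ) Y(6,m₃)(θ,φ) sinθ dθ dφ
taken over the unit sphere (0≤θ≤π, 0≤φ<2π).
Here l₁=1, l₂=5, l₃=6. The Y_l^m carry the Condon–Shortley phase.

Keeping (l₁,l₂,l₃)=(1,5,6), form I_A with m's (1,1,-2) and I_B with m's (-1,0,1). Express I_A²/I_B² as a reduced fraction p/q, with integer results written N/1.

Same 1,5,6: normalisation and zero-m 3j drop out of the ratio.
A: Δ: 0! 2! 10! / 13! → 1/858; sum: t=0:+1/34560 = 1/34560; 3j²(1 5 6; 1 1 -2) = Δ·Π!·Σ² = 14/429  (sign +1)
B: Δ: 0! 2! 10! / 13! → 1/858; sum: t=0:+1/28800 = 1/28800; 3j²(1 5 6; -1 0 1) = Δ·Π!·Σ² = 7/286  (sign -1)
I_A²/I_B² = (14/429)/(7/286) = 4/3

4/3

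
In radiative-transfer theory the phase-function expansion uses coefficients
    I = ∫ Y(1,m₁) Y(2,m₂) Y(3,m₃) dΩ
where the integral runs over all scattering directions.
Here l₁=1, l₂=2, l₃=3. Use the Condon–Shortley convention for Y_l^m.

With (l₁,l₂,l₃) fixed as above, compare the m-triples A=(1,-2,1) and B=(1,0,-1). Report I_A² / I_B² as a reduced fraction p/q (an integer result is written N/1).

1/6

Shared (l₁,l₂,l₃)=(1,2,3): N and (l;000)² cancel in I_A²/I_B².
A: Δ = 0!·2!·4!/7! = 1/105; Racah Σ t=0..0: t=0:+1/48 = 1/48; ⇒ 3j(1 2 3; 1 -2 1)² = 1/105, sgn +1
B: Δ = 0!·2!·4!/7! = 1/105; Racah Σ t=0..0: t=0:+1/8 = 1/8; ⇒ 3j(1 2 3; 1 0 -1)² = 2/35, sgn +1
I_A²/I_B² = (1/105)/(2/35) = 1/6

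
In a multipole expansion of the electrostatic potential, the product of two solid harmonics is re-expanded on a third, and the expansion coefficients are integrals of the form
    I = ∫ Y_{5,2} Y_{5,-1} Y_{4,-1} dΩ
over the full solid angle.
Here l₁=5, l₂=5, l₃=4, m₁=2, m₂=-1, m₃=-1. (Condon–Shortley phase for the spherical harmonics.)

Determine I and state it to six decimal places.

0.128377

Rules hold: Σm=0, L=14 even, 0≤4≤10.
N = 11·11·9 = 1089
Δ = 6!·4!·4!/15! = 1/3153150
Racah Σ t=1..5: t=1:−1/69120 t=2:+1/1728 t=3:−1/576 t=4:+1/1728 t=5:−1/69120 = -7/11520
⇒ 3j(5 5 4; 0 0 0)² = 2/143, sgn -1
Racah Σ t=0..3: t=0:+1/103680 t=1:−1/2880 t=2:+1/1152 t=3:−1/5184 = 7/20736
⇒ 3j(5 5 4; 2 -1 -1)² = 35/2574, sgn -1
4πI² = N·(3j₀)²·(3jₘ)² = 35/169
I = +1·√(0.207101/4π) = 0.12837656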